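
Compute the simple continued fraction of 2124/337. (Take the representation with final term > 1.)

2124 = 6×337 + 102
337 = 3×102 + 31
102 = 3×31 + 9
31 = 3×9 + 4
9 = 2×4 + 1
4 = 4×1 + 0  (stop)
So 2124/337 = [6; 3, 3, 3, 2, 4].

[6; 3, 3, 3, 2, 4]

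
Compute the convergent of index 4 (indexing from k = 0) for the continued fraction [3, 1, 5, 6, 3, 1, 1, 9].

449/117

Using pₖ = aₖpₖ₋₁ + pₖ₋₂, qₖ = aₖqₖ₋₁ + qₖ₋₂ (with p₋₁=1, p₋₂=0, q₋₁=0, q₋₂=1):
  k=0: a=3, p=3, q=1
  k=1: a=1, p=4, q=1
  k=2: a=5, p=23, q=6
  k=3: a=6, p=142, q=37
  k=4: a=3, p=449, q=117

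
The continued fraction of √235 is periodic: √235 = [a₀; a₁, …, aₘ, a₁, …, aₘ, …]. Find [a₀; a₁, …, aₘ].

a₀ = ⌊√235⌋ = 15.
With m₀=0, d₀=1 and mₖ₊₁ = dₖaₖ − mₖ, dₖ₊₁ = (n − mₖ₊₁²)/dₖ, aₖ₊₁ = ⌊(a₀+mₖ₊₁)/dₖ₊₁⌋:
  k=1: m=15, d=10, a=3
  k=2: m=15, d=1, a=30
d=1 and a=2a₀=30 at k=2, so the next step gives (m, d) = (15, 10) again — its k=1 value — and the period has length 2.

[15; 3, 30]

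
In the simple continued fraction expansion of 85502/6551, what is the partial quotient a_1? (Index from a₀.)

85502 = 13·6551 + 339   →  a_0 = 13
6551 = 19·339 + 110   →  a_1 = 19

19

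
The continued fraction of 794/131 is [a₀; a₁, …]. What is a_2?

794 = 6·131 + 8   →  a_0 = 6
131 = 16·8 + 3   →  a_1 = 16
8 = 2·3 + 2   →  a_2 = 2

2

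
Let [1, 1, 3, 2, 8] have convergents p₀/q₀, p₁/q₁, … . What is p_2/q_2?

7/4

Using pₖ = aₖpₖ₋₁ + pₖ₋₂, qₖ = aₖqₖ₋₁ + qₖ₋₂ (with p₋₁=1, p₋₂=0, q₋₁=0, q₋₂=1):
  k=0: a=1, p=1, q=1
  k=1: a=1, p=2, q=1
  k=2: a=3, p=7, q=4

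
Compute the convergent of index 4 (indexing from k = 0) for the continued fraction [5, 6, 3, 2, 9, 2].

Using pₖ = aₖpₖ₋₁ + pₖ₋₂, qₖ = aₖqₖ₋₁ + qₖ₋₂ (with p₋₁=1, p₋₂=0, q₋₁=0, q₋₂=1):
  k=0: a=5, p=5, q=1
  k=1: a=6, p=31, q=6
  k=2: a=3, p=98, q=19
  k=3: a=2, p=227, q=44
  k=4: a=9, p=2141, q=415

2141/415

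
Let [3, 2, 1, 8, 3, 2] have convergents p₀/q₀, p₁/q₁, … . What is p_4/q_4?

271/81

Using pₖ = aₖpₖ₋₁ + pₖ₋₂, qₖ = aₖqₖ₋₁ + qₖ₋₂ (with p₋₁=1, p₋₂=0, q₋₁=0, q₋₂=1):
  k=0: a=3, p=3, q=1
  k=1: a=2, p=7, q=2
  k=2: a=1, p=10, q=3
  k=3: a=8, p=87, q=26
  k=4: a=3, p=271, q=81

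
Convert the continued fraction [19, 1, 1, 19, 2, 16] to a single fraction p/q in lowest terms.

Using pₖ = aₖpₖ₋₁ + pₖ₋₂ and qₖ = aₖqₖ₋₁ + qₖ₋₂:
  k=0: a=19, p=19, q=1
  k=1: a=1, p=20, q=1
  k=2: a=1, p=39, q=2
  k=3: a=19, p=761, q=39
  k=4: a=2, p=1561, q=80
  k=5: a=16, p=25737, q=1319

25737/1319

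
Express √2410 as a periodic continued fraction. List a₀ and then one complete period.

a₀ = ⌊√2410⌋ = 49.
With m₀=0, d₀=1 and mₖ₊₁ = dₖaₖ − mₖ, dₖ₊₁ = (n − mₖ₊₁²)/dₖ, aₖ₊₁ = ⌊(a₀+mₖ₊₁)/dₖ₊₁⌋:
  k=1: m=49, d=9, a=10
  k=2: m=41, d=81, a=1
  k=3: m=40, d=10, a=8
  k=4: m=40, d=81, a=1
  k=5: m=41, d=9, a=10
  k=6: m=49, d=1, a=98
d=1 and a=2a₀=98 at k=6, so the next step gives (m, d) = (49, 9) again — its k=1 value — and the period has length 6.

[49; 10, 1, 8, 1, 10, 98]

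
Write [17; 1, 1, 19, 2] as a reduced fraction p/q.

1401/80

Fold from the inside: start with 2/1.
  19 + 1/2 = 39/2
  1 + 2/39 = 41/39
  1 + 39/41 = 80/41
  17 + 41/80 = 1401/80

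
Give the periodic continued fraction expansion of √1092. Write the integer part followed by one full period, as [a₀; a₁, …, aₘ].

[33; 22, 66]

a₀ = ⌊√1092⌋ = 33.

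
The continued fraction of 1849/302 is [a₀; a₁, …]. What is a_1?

8

1849 = 6·302 + 37   →  a_0 = 6
302 = 8·37 + 6   →  a_1 = 8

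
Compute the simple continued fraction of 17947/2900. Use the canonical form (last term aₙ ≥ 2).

[6; 5, 3, 3, 5, 1, 3, 2]

17947 = 6×2900 + 547
2900 = 5×547 + 165
547 = 3×165 + 52
165 = 3×52 + 9
52 = 5×9 + 7
9 = 1×7 + 2
7 = 3×2 + 1
2 = 2×1 + 0  (stop)
So 17947/2900 = [6; 5, 3, 3, 5, 1, 3, 2].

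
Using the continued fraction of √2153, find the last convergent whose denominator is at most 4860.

√2153 = [46; 2, 2, 92, …] (period length 3).
Convergents:
  p_0/q_0 = 46/1
  p_1/q_1 = 93/2
  p_2/q_2 = 232/5
  p_3/q_3 = 21437/462
  p_4/q_4 = 43106/929
  p_5/q_5 = 107649/2320
  p_6/q_6 = 9946814/214369
q_5 = 2320 ≤ 4860 < 214369 = q_6, so the answer is 107649/2320.

107649/2320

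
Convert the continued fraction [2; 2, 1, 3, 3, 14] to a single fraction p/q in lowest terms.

1216/515

Using pₖ = aₖpₖ₋₁ + pₖ₋₂ and qₖ = aₖqₖ₋₁ + qₖ₋₂:
  k=0: a=2, p=2, q=1
  k=1: a=2, p=5, q=2
  k=2: a=1, p=7, q=3
  k=3: a=3, p=26, q=11
  k=4: a=3, p=85, q=36
  k=5: a=14, p=1216, q=515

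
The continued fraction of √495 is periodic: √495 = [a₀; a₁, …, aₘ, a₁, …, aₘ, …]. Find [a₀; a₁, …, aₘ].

[22; 4, 44]

a₀ = ⌊√495⌋ = 22.
With m₀=0, d₀=1 and mₖ₊₁ = dₖaₖ − mₖ, dₖ₊₁ = (n − mₖ₊₁²)/dₖ, aₖ₊₁ = ⌊(a₀+mₖ₊₁)/dₖ₊₁⌋:
  k=1: m=22, d=11, a=4
  k=2: m=22, d=1, a=44
d=1 and a=2a₀=44 at k=2, so the next step gives (m, d) = (22, 11) again — its k=1 value — and the period has length 2.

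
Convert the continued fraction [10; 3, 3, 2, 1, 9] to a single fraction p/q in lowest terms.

Using pₖ = aₖpₖ₋₁ + pₖ₋₂ and qₖ = aₖqₖ₋₁ + qₖ₋₂:
  k=0: a=10, p=10, q=1
  k=1: a=3, p=31, q=3
  k=2: a=3, p=103, q=10
  k=3: a=2, p=237, q=23
  k=4: a=1, p=340, q=33
  k=5: a=9, p=3297, q=320

3297/320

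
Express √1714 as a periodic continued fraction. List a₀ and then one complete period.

[41; 2, 2, 82]

a₀ = ⌊√1714⌋ = 41.
With m₀=0, d₀=1 and mₖ₊₁ = dₖaₖ − mₖ, dₖ₊₁ = (n − mₖ₊₁²)/dₖ, aₖ₊₁ = ⌊(a₀+mₖ₊₁)/dₖ₊₁⌋:
  k=1: m=41, d=33, a=2
  k=2: m=25, d=33, a=2
  k=3: m=41, d=1, a=82
d=1 and a=2a₀=82 at k=3, so the next step gives (m, d) = (41, 33) again — its k=1 value — and the period has length 3.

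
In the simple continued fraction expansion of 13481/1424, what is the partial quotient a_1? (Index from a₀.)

13481 = 9·1424 + 665   →  a_0 = 9
1424 = 2·665 + 94   →  a_1 = 2

2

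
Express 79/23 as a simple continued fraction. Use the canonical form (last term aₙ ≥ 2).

[3; 2, 3, 3]

79 = 3·23 + 10
23 = 2·10 + 3
10 = 3·3 + 1
3 = 3·1 + 0  (stop)
So 79/23 = [3; 2, 3, 3].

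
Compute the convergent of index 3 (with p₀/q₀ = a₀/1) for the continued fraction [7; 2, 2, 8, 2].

311/42

Using pₖ = aₖpₖ₋₁ + pₖ₋₂, qₖ = aₖqₖ₋₁ + qₖ₋₂ (with p₋₁=1, p₋₂=0, q₋₁=0, q₋₂=1):
  k=0: a=7, p=7, q=1
  k=1: a=2, p=15, q=2
  k=2: a=2, p=37, q=5
  k=3: a=8, p=311, q=42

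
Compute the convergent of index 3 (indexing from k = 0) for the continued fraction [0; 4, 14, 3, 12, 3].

43/175

Using pₖ = aₖpₖ₋₁ + pₖ₋₂, qₖ = aₖqₖ₋₁ + qₖ₋₂ (with p₋₁=1, p₋₂=0, q₋₁=0, q₋₂=1):
  k=0: a=0, p=0, q=1
  k=1: a=4, p=1, q=4
  k=2: a=14, p=14, q=57
  k=3: a=3, p=43, q=175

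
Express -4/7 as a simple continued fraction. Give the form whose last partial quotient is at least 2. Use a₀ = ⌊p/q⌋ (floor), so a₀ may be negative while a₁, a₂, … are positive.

-4 = -1×7 + 3
7 = 2×3 + 1
3 = 3×1 + 0  (stop)
So -4/7 = [-1; 2, 3].

[-1; 2, 3]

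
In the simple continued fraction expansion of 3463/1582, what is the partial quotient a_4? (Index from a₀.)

3463 = 2·1582 + 299   →  a_0 = 2
1582 = 5·299 + 87   →  a_1 = 5
299 = 3·87 + 38   →  a_2 = 3
87 = 2·38 + 11   →  a_3 = 2
38 = 3·11 + 5   →  a_4 = 3

3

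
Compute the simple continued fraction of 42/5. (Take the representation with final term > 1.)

[8; 2, 2]

42 = 8·5 + 2
5 = 2·2 + 1
2 = 2·1 + 0  (stop)
So 42/5 = [8; 2, 2].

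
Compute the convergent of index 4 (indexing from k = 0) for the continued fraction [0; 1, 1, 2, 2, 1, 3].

Using pₖ = aₖpₖ₋₁ + pₖ₋₂, qₖ = aₖqₖ₋₁ + qₖ₋₂ (with p₋₁=1, p₋₂=0, q₋₁=0, q₋₂=1):
  k=0: a=0, p=0, q=1
  k=1: a=1, p=1, q=1
  k=2: a=1, p=1, q=2
  k=3: a=2, p=3, q=5
  k=4: a=2, p=7, q=12

7/12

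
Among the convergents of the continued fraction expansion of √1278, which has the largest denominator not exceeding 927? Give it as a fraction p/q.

√1278 = [35; 1, 2, 1, 70, …] (period length 4).
Convergents:
  p_0/q_0 = 35/1
  p_1/q_1 = 36/1
  p_2/q_2 = 107/3
  p_3/q_3 = 143/4
  p_4/q_4 = 10117/283
  p_5/q_5 = 10260/287
  p_6/q_6 = 30637/857
  p_7/q_7 = 40897/1144
q_6 = 857 ≤ 927 < 1144 = q_7, so the answer is 30637/857.

30637/857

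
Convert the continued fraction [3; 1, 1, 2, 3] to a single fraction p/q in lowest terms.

61/17

Fold from the inside: start with 3/1.
  2 + 1/3 = 7/3
  1 + 3/7 = 10/7
  1 + 7/10 = 17/10
  3 + 10/17 = 61/17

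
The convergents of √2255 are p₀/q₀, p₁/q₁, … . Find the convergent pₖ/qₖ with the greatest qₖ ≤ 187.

3609/76

√2255 = [47; 2, 18, 2, 94, …] (period length 4).
Convergents:
  p_0/q_0 = 47/1
  p_1/q_1 = 95/2
  p_2/q_2 = 1757/37
  p_3/q_3 = 3609/76
  p_4/q_4 = 341003/7181
q_3 = 76 ≤ 187 < 7181 = q_4, so the answer is 3609/76.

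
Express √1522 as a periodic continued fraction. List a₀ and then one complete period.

a₀ = ⌊√1522⌋ = 39.

[39; 78]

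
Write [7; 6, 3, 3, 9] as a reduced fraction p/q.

4195/586

Using pₖ = aₖpₖ₋₁ + pₖ₋₂ and qₖ = aₖqₖ₋₁ + qₖ₋₂:
  k=0: a=7, p=7, q=1
  k=1: a=6, p=43, q=6
  k=2: a=3, p=136, q=19
  k=3: a=3, p=451, q=63
  k=4: a=9, p=4195, q=586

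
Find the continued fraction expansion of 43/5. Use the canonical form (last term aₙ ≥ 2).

[8; 1, 1, 2]

43 = 8·5 + 3
5 = 1·3 + 2
3 = 1·2 + 1
2 = 2·1 + 0  (stop)
So 43/5 = [8; 1, 1, 2].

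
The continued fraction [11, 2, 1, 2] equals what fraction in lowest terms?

Using pₖ = aₖpₖ₋₁ + pₖ₋₂ and qₖ = aₖqₖ₋₁ + qₖ₋₂:
  k=0: a=11, p=11, q=1
  k=1: a=2, p=23, q=2
  k=2: a=1, p=34, q=3
  k=3: a=2, p=91, q=8

91/8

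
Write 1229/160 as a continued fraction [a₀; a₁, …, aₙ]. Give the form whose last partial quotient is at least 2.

1229 = 7×160 + 109
160 = 1×109 + 51
109 = 2×51 + 7
51 = 7×7 + 2
7 = 3×2 + 1
2 = 2×1 + 0  (stop)
So 1229/160 = [7; 1, 2, 7, 3, 2].

[7; 1, 2, 7, 3, 2]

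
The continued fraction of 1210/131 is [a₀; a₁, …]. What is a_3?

1210 = 9·131 + 31   →  a_0 = 9
131 = 4·31 + 7   →  a_1 = 4
31 = 4·7 + 3   →  a_2 = 4
7 = 2·3 + 1   →  a_3 = 2

2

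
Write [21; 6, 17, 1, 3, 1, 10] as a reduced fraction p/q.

Using pₖ = aₖpₖ₋₁ + pₖ₋₂ and qₖ = aₖqₖ₋₁ + qₖ₋₂:
  k=0: a=21, p=21, q=1
  k=1: a=6, p=127, q=6
  k=2: a=17, p=2180, q=103
  k=3: a=1, p=2307, q=109
  k=4: a=3, p=9101, q=430
  k=5: a=1, p=11408, q=539
  k=6: a=10, p=123181, q=5820

123181/5820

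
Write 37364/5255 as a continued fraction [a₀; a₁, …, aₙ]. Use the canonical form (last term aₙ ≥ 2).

[7; 9, 13, 6, 3, 2]

37364 = 7·5255 + 579
5255 = 9·579 + 44
579 = 13·44 + 7
44 = 6·7 + 2
7 = 3·2 + 1
2 = 2·1 + 0  (stop)
So 37364/5255 = [7; 9, 13, 6, 3, 2].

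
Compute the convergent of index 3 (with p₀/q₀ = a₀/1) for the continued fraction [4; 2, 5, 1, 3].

58/13

Using pₖ = aₖpₖ₋₁ + pₖ₋₂, qₖ = aₖqₖ₋₁ + qₖ₋₂ (with p₋₁=1, p₋₂=0, q₋₁=0, q₋₂=1):
  k=0: a=4, p=4, q=1
  k=1: a=2, p=9, q=2
  k=2: a=5, p=49, q=11
  k=3: a=1, p=58, q=13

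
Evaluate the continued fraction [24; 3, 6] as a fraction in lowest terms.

Fold from the inside: start with 6/1.
  3 + 1/6 = 19/6
  24 + 6/19 = 462/19

462/19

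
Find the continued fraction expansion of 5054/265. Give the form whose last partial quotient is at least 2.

5054 = 19×265 + 19
265 = 13×19 + 18
19 = 1×18 + 1
18 = 18×1 + 0  (stop)
So 5054/265 = [19; 13, 1, 18].

[19; 13, 1, 18]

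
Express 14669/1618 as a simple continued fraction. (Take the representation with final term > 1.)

14669 = 9·1618 + 107
1618 = 15·107 + 13
107 = 8·13 + 3
13 = 4·3 + 1
3 = 3·1 + 0  (stop)
So 14669/1618 = [9; 15, 8, 4, 3].

[9; 15, 8, 4, 3]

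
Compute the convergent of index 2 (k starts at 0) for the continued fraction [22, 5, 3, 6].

Using pₖ = aₖpₖ₋₁ + pₖ₋₂, qₖ = aₖqₖ₋₁ + qₖ₋₂ (with p₋₁=1, p₋₂=0, q₋₁=0, q₋₂=1):
  k=0: a=22, p=22, q=1
  k=1: a=5, p=111, q=5
  k=2: a=3, p=355, q=16

355/16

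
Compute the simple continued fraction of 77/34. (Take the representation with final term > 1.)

77 = 2×34 + 9
34 = 3×9 + 7
9 = 1×7 + 2
7 = 3×2 + 1
2 = 2×1 + 0  (stop)
So 77/34 = [2; 3, 1, 3, 2].

[2; 3, 1, 3, 2]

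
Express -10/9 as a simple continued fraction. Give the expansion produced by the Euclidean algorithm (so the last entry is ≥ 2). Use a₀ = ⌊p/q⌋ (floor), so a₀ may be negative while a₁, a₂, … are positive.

-10 = -2*9 + 8
9 = 1*8 + 1
8 = 8*1 + 0  (stop)
So -10/9 = [-2; 1, 8].

[-2; 1, 8]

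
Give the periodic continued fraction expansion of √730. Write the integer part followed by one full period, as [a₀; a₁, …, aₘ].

a₀ = ⌊√730⌋ = 27.
With m₀=0, d₀=1 and mₖ₊₁ = dₖaₖ − mₖ, dₖ₊₁ = (n − mₖ₊₁²)/dₖ, aₖ₊₁ = ⌊(a₀+mₖ₊₁)/dₖ₊₁⌋:
  k=1: m=27, d=1, a=54
d=1 and a=2a₀=54 at k=1, so the next step gives (m, d) = (27, 1) again — its k=1 value — and the period has length 1.

[27; 54]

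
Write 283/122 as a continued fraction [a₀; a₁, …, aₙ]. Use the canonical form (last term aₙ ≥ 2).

[2; 3, 7, 1, 4]

283 = 2×122 + 39
122 = 3×39 + 5
39 = 7×5 + 4
5 = 1×4 + 1
4 = 4×1 + 0  (stop)
So 283/122 = [2; 3, 7, 1, 4].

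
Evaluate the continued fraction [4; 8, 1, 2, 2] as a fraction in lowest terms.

Fold from the inside: start with 2/1.
  2 + 1/2 = 5/2
  1 + 2/5 = 7/5
  8 + 5/7 = 61/7
  4 + 7/61 = 251/61

251/61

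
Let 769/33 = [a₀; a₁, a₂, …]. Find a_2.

769 = 23·33 + 10   →  a_0 = 23
33 = 3·10 + 3   →  a_1 = 3
10 = 3·3 + 1   →  a_2 = 3

3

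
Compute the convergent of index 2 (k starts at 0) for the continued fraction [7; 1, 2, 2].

Using pₖ = aₖpₖ₋₁ + pₖ₋₂, qₖ = aₖqₖ₋₁ + qₖ₋₂ (with p₋₁=1, p₋₂=0, q₋₁=0, q₋₂=1):
  k=0: a=7, p=7, q=1
  k=1: a=1, p=8, q=1
  k=2: a=2, p=23, q=3

23/3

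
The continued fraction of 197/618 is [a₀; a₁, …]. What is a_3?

197 = 0·618 + 197   →  a_0 = 0
618 = 3·197 + 27   →  a_1 = 3
197 = 7·27 + 8   →  a_2 = 7
27 = 3·8 + 3   →  a_3 = 3

3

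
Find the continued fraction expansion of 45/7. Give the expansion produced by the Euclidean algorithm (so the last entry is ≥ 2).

45 = 6*7 + 3
7 = 2*3 + 1
3 = 3*1 + 0  (stop)
So 45/7 = [6; 2, 3].

[6; 2, 3]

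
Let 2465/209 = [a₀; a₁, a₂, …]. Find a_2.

2465 = 11·209 + 166   →  a_0 = 11
209 = 1·166 + 43   →  a_1 = 1
166 = 3·43 + 37   →  a_2 = 3

3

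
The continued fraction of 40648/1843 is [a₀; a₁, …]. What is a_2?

40648 = 22·1843 + 102   →  a_0 = 22
1843 = 18·102 + 7   →  a_1 = 18
102 = 14·7 + 4   →  a_2 = 14

14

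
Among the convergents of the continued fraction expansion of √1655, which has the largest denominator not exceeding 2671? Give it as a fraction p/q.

√1655 = [40; 1, 2, 7, 16, 7, 2, 1, 80, …] (period length 8).
Convergents:
  p_0/q_0 = 40/1
  p_1/q_1 = 41/1
  p_2/q_2 = 122/3
  p_3/q_3 = 895/22
  p_4/q_4 = 14442/355
  p_5/q_5 = 101989/2507
  p_6/q_6 = 218420/5369
q_5 = 2507 ≤ 2671 < 5369 = q_6, so the answer is 101989/2507.

101989/2507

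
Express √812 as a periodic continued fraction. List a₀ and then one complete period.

a₀ = ⌊√812⌋ = 28.
With m₀=0, d₀=1 and mₖ₊₁ = dₖaₖ − mₖ, dₖ₊₁ = (n − mₖ₊₁²)/dₖ, aₖ₊₁ = ⌊(a₀+mₖ₊₁)/dₖ₊₁⌋:
  k=1: m=28, d=28, a=2
  k=2: m=28, d=1, a=56
d=1 and a=2a₀=56 at k=2, so the next step gives (m, d) = (28, 28) again — its k=1 value — and the period has length 2.

[28; 2, 56]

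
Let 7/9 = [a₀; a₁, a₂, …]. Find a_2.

3

7 = 0·9 + 7   →  a_0 = 0
9 = 1·7 + 2   →  a_1 = 1
7 = 3·2 + 1   →  a_2 = 3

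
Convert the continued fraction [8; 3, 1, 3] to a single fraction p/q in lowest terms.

124/15

Using pₖ = aₖpₖ₋₁ + pₖ₋₂ and qₖ = aₖqₖ₋₁ + qₖ₋₂:
  k=0: a=8, p=8, q=1
  k=1: a=3, p=25, q=3
  k=2: a=1, p=33, q=4
  k=3: a=3, p=124, q=15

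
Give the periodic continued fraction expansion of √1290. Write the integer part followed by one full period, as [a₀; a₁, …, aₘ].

[35; 1, 10, 1, 70]

a₀ = ⌊√1290⌋ = 35.
With m₀=0, d₀=1 and mₖ₊₁ = dₖaₖ − mₖ, dₖ₊₁ = (n − mₖ₊₁²)/dₖ, aₖ₊₁ = ⌊(a₀+mₖ₊₁)/dₖ₊₁⌋:
  k=1: m=35, d=65, a=1
  k=2: m=30, d=6, a=10
  k=3: m=30, d=65, a=1
  k=4: m=35, d=1, a=70
d=1 and a=2a₀=70 at k=4, so the next step gives (m, d) = (35, 65) again — its k=1 value — and the period has length 4.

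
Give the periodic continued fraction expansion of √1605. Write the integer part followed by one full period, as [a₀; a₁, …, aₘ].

a₀ = ⌊√1605⌋ = 40.
With m₀=0, d₀=1 and mₖ₊₁ = dₖaₖ − mₖ, dₖ₊₁ = (n − mₖ₊₁²)/dₖ, aₖ₊₁ = ⌊(a₀+mₖ₊₁)/dₖ₊₁⌋:
  k=1: m=40, d=5, a=16
  k=2: m=40, d=1, a=80
d=1 and a=2a₀=80 at k=2, so the next step gives (m, d) = (40, 5) again — its k=1 value — and the period has length 2.

[40; 16, 80]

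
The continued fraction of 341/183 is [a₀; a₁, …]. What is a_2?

341 = 1·183 + 158   →  a_0 = 1
183 = 1·158 + 25   →  a_1 = 1
158 = 6·25 + 8   →  a_2 = 6

6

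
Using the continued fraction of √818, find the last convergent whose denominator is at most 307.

√818 = [28; 1, 1, 1, 1, 56, …] (period length 5).
Convergents:
  p_0/q_0 = 28/1
  p_1/q_1 = 29/1
  p_2/q_2 = 57/2
  p_3/q_3 = 86/3
  p_4/q_4 = 143/5
  p_5/q_5 = 8094/283
  p_6/q_6 = 8237/288
  p_7/q_7 = 16331/571
q_6 = 288 ≤ 307 < 571 = q_7, so the answer is 8237/288.

8237/288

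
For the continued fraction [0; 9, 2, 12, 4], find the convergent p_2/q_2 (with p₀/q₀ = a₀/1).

Using pₖ = aₖpₖ₋₁ + pₖ₋₂, qₖ = aₖqₖ₋₁ + qₖ₋₂ (with p₋₁=1, p₋₂=0, q₋₁=0, q₋₂=1):
  k=0: a=0, p=0, q=1
  k=1: a=9, p=1, q=9
  k=2: a=2, p=2, q=19

2/19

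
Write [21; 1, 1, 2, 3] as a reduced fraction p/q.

Fold from the inside: start with 3/1.
  2 + 1/3 = 7/3
  1 + 3/7 = 10/7
  1 + 7/10 = 17/10
  21 + 10/17 = 367/17

367/17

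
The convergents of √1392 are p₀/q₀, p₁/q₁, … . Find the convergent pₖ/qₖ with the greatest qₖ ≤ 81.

√1392 = [37; 3, 4, 3, 74, …] (period length 4).
Convergents:
  p_0/q_0 = 37/1
  p_1/q_1 = 112/3
  p_2/q_2 = 485/13
  p_3/q_3 = 1567/42
  p_4/q_4 = 116443/3121
q_3 = 42 ≤ 81 < 3121 = q_4, so the answer is 1567/42.

1567/42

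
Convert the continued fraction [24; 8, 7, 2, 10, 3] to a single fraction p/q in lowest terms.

95358/3953

Fold from the inside: start with 3/1.
  10 + 1/3 = 31/3
  2 + 3/31 = 65/31
  7 + 31/65 = 486/65
  8 + 65/486 = 3953/486
  24 + 486/3953 = 95358/3953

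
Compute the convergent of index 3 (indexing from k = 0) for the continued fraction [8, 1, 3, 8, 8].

Using pₖ = aₖpₖ₋₁ + pₖ₋₂, qₖ = aₖqₖ₋₁ + qₖ₋₂ (with p₋₁=1, p₋₂=0, q₋₁=0, q₋₂=1):
  k=0: a=8, p=8, q=1
  k=1: a=1, p=9, q=1
  k=2: a=3, p=35, q=4
  k=3: a=8, p=289, q=33

289/33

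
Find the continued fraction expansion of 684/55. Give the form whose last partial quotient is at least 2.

684 = 12·55 + 24
55 = 2·24 + 7
24 = 3·7 + 3
7 = 2·3 + 1
3 = 3·1 + 0  (stop)
So 684/55 = [12; 2, 3, 2, 3].

[12; 2, 3, 2, 3]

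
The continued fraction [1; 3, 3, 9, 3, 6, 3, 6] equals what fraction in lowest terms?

47419/36447

Using pₖ = aₖpₖ₋₁ + pₖ₋₂ and qₖ = aₖqₖ₋₁ + qₖ₋₂:
  k=0: a=1, p=1, q=1
  k=1: a=3, p=4, q=3
  k=2: a=3, p=13, q=10
  k=3: a=9, p=121, q=93
  k=4: a=3, p=376, q=289
  k=5: a=6, p=2377, q=1827
  k=6: a=3, p=7507, q=5770
  k=7: a=6, p=47419, q=36447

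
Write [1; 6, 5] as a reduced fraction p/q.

36/31

Using pₖ = aₖpₖ₋₁ + pₖ₋₂ and qₖ = aₖqₖ₋₁ + qₖ₋₂:
  k=0: a=1, p=1, q=1
  k=1: a=6, p=7, q=6
  k=2: a=5, p=36, q=31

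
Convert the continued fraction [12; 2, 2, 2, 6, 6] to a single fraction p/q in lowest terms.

Fold from the inside: start with 6/1.
  6 + 1/6 = 37/6
  2 + 6/37 = 80/37
  2 + 37/80 = 197/80
  2 + 80/197 = 474/197
  12 + 197/474 = 5885/474

5885/474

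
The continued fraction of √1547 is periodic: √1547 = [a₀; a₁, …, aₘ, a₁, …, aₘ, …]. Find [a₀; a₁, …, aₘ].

a₀ = ⌊√1547⌋ = 39.
With m₀=0, d₀=1 and mₖ₊₁ = dₖaₖ − mₖ, dₖ₊₁ = (n − mₖ₊₁²)/dₖ, aₖ₊₁ = ⌊(a₀+mₖ₊₁)/dₖ₊₁⌋:
  k=1: m=39, d=26, a=3
  k=2: m=39, d=1, a=78
d=1 and a=2a₀=78 at k=2, so the next step gives (m, d) = (39, 26) again — its k=1 value — and the period has length 2.

[39; 3, 78]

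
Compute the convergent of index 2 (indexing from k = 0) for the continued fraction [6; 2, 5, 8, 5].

Using pₖ = aₖpₖ₋₁ + pₖ₋₂, qₖ = aₖqₖ₋₁ + qₖ₋₂ (with p₋₁=1, p₋₂=0, q₋₁=0, q₋₂=1):
  k=0: a=6, p=6, q=1
  k=1: a=2, p=13, q=2
  k=2: a=5, p=71, q=11

71/11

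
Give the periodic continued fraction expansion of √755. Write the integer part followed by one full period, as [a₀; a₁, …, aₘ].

a₀ = ⌊√755⌋ = 27.
With m₀=0, d₀=1 and mₖ₊₁ = dₖaₖ − mₖ, dₖ₊₁ = (n − mₖ₊₁²)/dₖ, aₖ₊₁ = ⌊(a₀+mₖ₊₁)/dₖ₊₁⌋:
  k=1: m=27, d=26, a=2
  k=2: m=25, d=5, a=10
  k=3: m=25, d=26, a=2
  k=4: m=27, d=1, a=54
d=1 and a=2a₀=54 at k=4, so the next step gives (m, d) = (27, 26) again — its k=1 value — and the period has length 4.

[27; 2, 10, 2, 54]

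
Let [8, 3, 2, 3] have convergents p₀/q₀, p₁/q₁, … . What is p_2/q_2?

58/7

Using pₖ = aₖpₖ₋₁ + pₖ₋₂, qₖ = aₖqₖ₋₁ + qₖ₋₂ (with p₋₁=1, p₋₂=0, q₋₁=0, q₋₂=1):
  k=0: a=8, p=8, q=1
  k=1: a=3, p=25, q=3
  k=2: a=2, p=58, q=7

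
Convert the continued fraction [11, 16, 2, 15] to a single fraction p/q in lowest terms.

Using pₖ = aₖpₖ₋₁ + pₖ₋₂ and qₖ = aₖqₖ₋₁ + qₖ₋₂:
  k=0: a=11, p=11, q=1
  k=1: a=16, p=177, q=16
  k=2: a=2, p=365, q=33
  k=3: a=15, p=5652, q=511

5652/511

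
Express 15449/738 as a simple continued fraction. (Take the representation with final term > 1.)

15449 = 20*738 + 689
738 = 1*689 + 49
689 = 14*49 + 3
49 = 16*3 + 1
3 = 3*1 + 0  (stop)
So 15449/738 = [20; 1, 14, 16, 3].

[20; 1, 14, 16, 3]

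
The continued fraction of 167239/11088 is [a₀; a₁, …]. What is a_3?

167239 = 15·11088 + 919   →  a_0 = 15
11088 = 12·919 + 60   →  a_1 = 12
919 = 15·60 + 19   →  a_2 = 15
60 = 3·19 + 3   →  a_3 = 3

3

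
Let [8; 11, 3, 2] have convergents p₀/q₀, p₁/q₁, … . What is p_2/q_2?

275/34

Using pₖ = aₖpₖ₋₁ + pₖ₋₂, qₖ = aₖqₖ₋₁ + qₖ₋₂ (with p₋₁=1, p₋₂=0, q₋₁=0, q₋₂=1):
  k=0: a=8, p=8, q=1
  k=1: a=11, p=89, q=11
  k=2: a=3, p=275, q=34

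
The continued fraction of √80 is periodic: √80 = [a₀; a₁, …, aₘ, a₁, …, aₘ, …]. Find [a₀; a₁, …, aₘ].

[8; 1, 16]

a₀ = ⌊√80⌋ = 8.
With m₀=0, d₀=1 and mₖ₊₁ = dₖaₖ − mₖ, dₖ₊₁ = (n − mₖ₊₁²)/dₖ, aₖ₊₁ = ⌊(a₀+mₖ₊₁)/dₖ₊₁⌋:
  k=1: m=8, d=16, a=1
  k=2: m=8, d=1, a=16
d=1 and a=2a₀=16 at k=2, so the next step gives (m, d) = (8, 16) again — its k=1 value — and the period has length 2.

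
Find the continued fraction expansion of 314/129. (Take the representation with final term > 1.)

[2; 2, 3, 3, 2, 2]

314 = 2×129 + 56
129 = 2×56 + 17
56 = 3×17 + 5
17 = 3×5 + 2
5 = 2×2 + 1
2 = 2×1 + 0  (stop)
So 314/129 = [2; 2, 3, 3, 2, 2].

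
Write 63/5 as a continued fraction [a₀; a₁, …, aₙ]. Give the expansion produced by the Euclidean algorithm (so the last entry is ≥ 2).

63 = 12×5 + 3
5 = 1×3 + 2
3 = 1×2 + 1
2 = 2×1 + 0  (stop)
So 63/5 = [12; 1, 1, 2].

[12; 1, 1, 2]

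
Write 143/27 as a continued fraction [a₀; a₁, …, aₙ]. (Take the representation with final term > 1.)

[5; 3, 2, 1, 2]

143 = 5·27 + 8
27 = 3·8 + 3
8 = 2·3 + 2
3 = 1·2 + 1
2 = 2·1 + 0  (stop)
So 143/27 = [5; 3, 2, 1, 2].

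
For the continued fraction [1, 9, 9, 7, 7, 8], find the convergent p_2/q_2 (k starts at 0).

Using pₖ = aₖpₖ₋₁ + pₖ₋₂, qₖ = aₖqₖ₋₁ + qₖ₋₂ (with p₋₁=1, p₋₂=0, q₋₁=0, q₋₂=1):
  k=0: a=1, p=1, q=1
  k=1: a=9, p=10, q=9
  k=2: a=9, p=91, q=82

91/82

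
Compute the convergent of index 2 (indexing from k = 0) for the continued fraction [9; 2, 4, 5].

85/9

Using pₖ = aₖpₖ₋₁ + pₖ₋₂, qₖ = aₖqₖ₋₁ + qₖ₋₂ (with p₋₁=1, p₋₂=0, q₋₁=0, q₋₂=1):
  k=0: a=9, p=9, q=1
  k=1: a=2, p=19, q=2
  k=2: a=4, p=85, q=9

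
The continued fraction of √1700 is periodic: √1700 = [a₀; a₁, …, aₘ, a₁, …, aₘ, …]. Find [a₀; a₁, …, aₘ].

a₀ = ⌊√1700⌋ = 41.
With m₀=0, d₀=1 and mₖ₊₁ = dₖaₖ − mₖ, dₖ₊₁ = (n − mₖ₊₁²)/dₖ, aₖ₊₁ = ⌊(a₀+mₖ₊₁)/dₖ₊₁⌋:
  k=1: m=41, d=19, a=4
  k=2: m=35, d=25, a=3
  k=3: m=40, d=4, a=20
  k=4: m=40, d=25, a=3
  k=5: m=35, d=19, a=4
  k=6: m=41, d=1, a=82
d=1 and a=2a₀=82 at k=6, so the next step gives (m, d) = (41, 19) again — its k=1 value — and the period has length 6.

[41; 4, 3, 20, 3, 4, 82]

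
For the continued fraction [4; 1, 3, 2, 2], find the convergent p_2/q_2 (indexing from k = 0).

Using pₖ = aₖpₖ₋₁ + pₖ₋₂, qₖ = aₖqₖ₋₁ + qₖ₋₂ (with p₋₁=1, p₋₂=0, q₋₁=0, q₋₂=1):
  k=0: a=4, p=4, q=1
  k=1: a=1, p=5, q=1
  k=2: a=3, p=19, q=4

19/4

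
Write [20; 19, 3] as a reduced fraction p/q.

1163/58

Using pₖ = aₖpₖ₋₁ + pₖ₋₂ and qₖ = aₖqₖ₋₁ + qₖ₋₂:
  k=0: a=20, p=20, q=1
  k=1: a=19, p=381, q=19
  k=2: a=3, p=1163, q=58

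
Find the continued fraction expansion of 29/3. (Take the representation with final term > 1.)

29 = 9×3 + 2
3 = 1×2 + 1
2 = 2×1 + 0  (stop)
So 29/3 = [9; 1, 2].

[9; 1, 2]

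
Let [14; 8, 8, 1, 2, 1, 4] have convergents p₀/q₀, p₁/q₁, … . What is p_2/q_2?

918/65

Using pₖ = aₖpₖ₋₁ + pₖ₋₂, qₖ = aₖqₖ₋₁ + qₖ₋₂ (with p₋₁=1, p₋₂=0, q₋₁=0, q₋₂=1):
  k=0: a=14, p=14, q=1
  k=1: a=8, p=113, q=8
  k=2: a=8, p=918, q=65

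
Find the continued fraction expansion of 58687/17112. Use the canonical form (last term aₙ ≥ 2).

58687 = 3·17112 + 7351
17112 = 2·7351 + 2410
7351 = 3·2410 + 121
2410 = 19·121 + 111
121 = 1·111 + 10
111 = 11·10 + 1
10 = 10·1 + 0  (stop)
So 58687/17112 = [3; 2, 3, 19, 1, 11, 10].

[3; 2, 3, 19, 1, 11, 10]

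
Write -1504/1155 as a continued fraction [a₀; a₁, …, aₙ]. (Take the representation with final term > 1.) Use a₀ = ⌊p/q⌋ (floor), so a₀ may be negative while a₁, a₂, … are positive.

[-2; 1, 2, 3, 4, 3, 8]

-1504 = -2*1155 + 806
1155 = 1*806 + 349
806 = 2*349 + 108
349 = 3*108 + 25
108 = 4*25 + 8
25 = 3*8 + 1
8 = 8*1 + 0  (stop)
So -1504/1155 = [-2; 1, 2, 3, 4, 3, 8].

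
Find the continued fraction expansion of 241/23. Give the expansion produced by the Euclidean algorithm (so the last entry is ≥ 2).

[10; 2, 11]

241 = 10·23 + 11
23 = 2·11 + 1
11 = 11·1 + 0  (stop)
So 241/23 = [10; 2, 11].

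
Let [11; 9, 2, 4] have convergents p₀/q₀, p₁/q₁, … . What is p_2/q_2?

Using pₖ = aₖpₖ₋₁ + pₖ₋₂, qₖ = aₖqₖ₋₁ + qₖ₋₂ (with p₋₁=1, p₋₂=0, q₋₁=0, q₋₂=1):
  k=0: a=11, p=11, q=1
  k=1: a=9, p=100, q=9
  k=2: a=2, p=211, q=19

211/19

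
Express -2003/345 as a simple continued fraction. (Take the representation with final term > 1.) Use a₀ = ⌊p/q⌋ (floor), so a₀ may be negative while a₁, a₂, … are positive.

-2003 = -6*345 + 67
345 = 5*67 + 10
67 = 6*10 + 7
10 = 1*7 + 3
7 = 2*3 + 1
3 = 3*1 + 0  (stop)
So -2003/345 = [-6; 5, 6, 1, 2, 3].

[-6; 5, 6, 1, 2, 3]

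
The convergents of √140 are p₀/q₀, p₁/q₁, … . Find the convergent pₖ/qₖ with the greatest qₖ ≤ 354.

1692/143

√140 = [11; 1, 4, 1, 22, …] (period length 4).
Convergents:
  p_0/q_0 = 11/1
  p_1/q_1 = 12/1
  p_2/q_2 = 59/5
  p_3/q_3 = 71/6
  p_4/q_4 = 1621/137
  p_5/q_5 = 1692/143
  p_6/q_6 = 8389/709
q_5 = 143 ≤ 354 < 709 = q_6, so the answer is 1692/143.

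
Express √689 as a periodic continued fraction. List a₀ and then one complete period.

a₀ = ⌊√689⌋ = 26.
With m₀=0, d₀=1 and mₖ₊₁ = dₖaₖ − mₖ, dₖ₊₁ = (n − mₖ₊₁²)/dₖ, aₖ₊₁ = ⌊(a₀+mₖ₊₁)/dₖ₊₁⌋:
  k=1: m=26, d=13, a=4
  k=2: m=26, d=1, a=52
d=1 and a=2a₀=52 at k=2, so the next step gives (m, d) = (26, 13) again — its k=1 value — and the period has length 2.

[26; 4, 52]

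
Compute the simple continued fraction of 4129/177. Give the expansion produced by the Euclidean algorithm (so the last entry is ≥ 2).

[23; 3, 19, 3]

4129 = 23·177 + 58
177 = 3·58 + 3
58 = 19·3 + 1
3 = 3·1 + 0  (stop)
So 4129/177 = [23; 3, 19, 3].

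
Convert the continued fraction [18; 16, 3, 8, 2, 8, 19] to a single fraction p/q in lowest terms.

Using pₖ = aₖpₖ₋₁ + pₖ₋₂ and qₖ = aₖqₖ₋₁ + qₖ₋₂:
  k=0: a=18, p=18, q=1
  k=1: a=16, p=289, q=16
  k=2: a=3, p=885, q=49
  k=3: a=8, p=7369, q=408
  k=4: a=2, p=15623, q=865
  k=5: a=8, p=132353, q=7328
  k=6: a=19, p=2530330, q=140097

2530330/140097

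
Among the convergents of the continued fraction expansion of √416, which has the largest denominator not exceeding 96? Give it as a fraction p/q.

1081/53

√416 = [20; 2, 1, 1, 9, 1, 1, 2, 40, …] (period length 8).
Convergents:
  p_0/q_0 = 20/1
  p_1/q_1 = 41/2
  p_2/q_2 = 61/3
  p_3/q_3 = 102/5
  p_4/q_4 = 979/48
  p_5/q_5 = 1081/53
  p_6/q_6 = 2060/101
q_5 = 53 ≤ 96 < 101 = q_6, so the answer is 1081/53.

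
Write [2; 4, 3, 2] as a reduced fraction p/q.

Using pₖ = aₖpₖ₋₁ + pₖ₋₂ and qₖ = aₖqₖ₋₁ + qₖ₋₂:
  k=0: a=2, p=2, q=1
  k=1: a=4, p=9, q=4
  k=2: a=3, p=29, q=13
  k=3: a=2, p=67, q=30

67/30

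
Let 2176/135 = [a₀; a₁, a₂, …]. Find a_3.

2176 = 16·135 + 16   →  a_0 = 16
135 = 8·16 + 7   →  a_1 = 8
16 = 2·7 + 2   →  a_2 = 2
7 = 3·2 + 1   →  a_3 = 3

3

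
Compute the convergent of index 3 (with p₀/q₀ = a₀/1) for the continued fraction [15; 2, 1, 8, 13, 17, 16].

Using pₖ = aₖpₖ₋₁ + pₖ₋₂, qₖ = aₖqₖ₋₁ + qₖ₋₂ (with p₋₁=1, p₋₂=0, q₋₁=0, q₋₂=1):
  k=0: a=15, p=15, q=1
  k=1: a=2, p=31, q=2
  k=2: a=1, p=46, q=3
  k=3: a=8, p=399, q=26

399/26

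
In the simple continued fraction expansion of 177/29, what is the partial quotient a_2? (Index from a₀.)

1

177 = 6·29 + 3   →  a_0 = 6
29 = 9·3 + 2   →  a_1 = 9
3 = 1·2 + 1   →  a_2 = 1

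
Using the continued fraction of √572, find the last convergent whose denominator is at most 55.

287/12

√572 = [23; 1, 10, 1, 46, …] (period length 4).
Convergents:
  p_0/q_0 = 23/1
  p_1/q_1 = 24/1
  p_2/q_2 = 263/11
  p_3/q_3 = 287/12
  p_4/q_4 = 13465/563
q_3 = 12 ≤ 55 < 563 = q_4, so the answer is 287/12.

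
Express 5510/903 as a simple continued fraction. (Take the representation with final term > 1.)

5510 = 6×903 + 92
903 = 9×92 + 75
92 = 1×75 + 17
75 = 4×17 + 7
17 = 2×7 + 3
7 = 2×3 + 1
3 = 3×1 + 0  (stop)
So 5510/903 = [6; 9, 1, 4, 2, 2, 3].

[6; 9, 1, 4, 2, 2, 3]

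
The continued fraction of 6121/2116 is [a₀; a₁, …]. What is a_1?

6121 = 2·2116 + 1889   →  a_0 = 2
2116 = 1·1889 + 227   →  a_1 = 1

1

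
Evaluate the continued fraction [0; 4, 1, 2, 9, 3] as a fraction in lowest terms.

Using pₖ = aₖpₖ₋₁ + pₖ₋₂ and qₖ = aₖqₖ₋₁ + qₖ₋₂:
  k=0: a=0, p=0, q=1
  k=1: a=4, p=1, q=4
  k=2: a=1, p=1, q=5
  k=3: a=2, p=3, q=14
  k=4: a=9, p=28, q=131
  k=5: a=3, p=87, q=407

87/407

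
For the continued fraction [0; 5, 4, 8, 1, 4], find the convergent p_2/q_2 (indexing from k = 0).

Using pₖ = aₖpₖ₋₁ + pₖ₋₂, qₖ = aₖqₖ₋₁ + qₖ₋₂ (with p₋₁=1, p₋₂=0, q₋₁=0, q₋₂=1):
  k=0: a=0, p=0, q=1
  k=1: a=5, p=1, q=5
  k=2: a=4, p=4, q=21

4/21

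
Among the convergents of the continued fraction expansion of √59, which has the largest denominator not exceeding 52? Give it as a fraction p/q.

√59 = [7; 1, 2, 7, 2, 1, 14, …] (period length 6).
Convergents:
  p_0/q_0 = 7/1
  p_1/q_1 = 8/1
  p_2/q_2 = 23/3
  p_3/q_3 = 169/22
  p_4/q_4 = 361/47
  p_5/q_5 = 530/69
q_4 = 47 ≤ 52 < 69 = q_5, so the answer is 361/47.

361/47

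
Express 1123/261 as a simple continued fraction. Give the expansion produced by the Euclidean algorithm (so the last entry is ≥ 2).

1123 = 4×261 + 79
261 = 3×79 + 24
79 = 3×24 + 7
24 = 3×7 + 3
7 = 2×3 + 1
3 = 3×1 + 0  (stop)
So 1123/261 = [4; 3, 3, 3, 2, 3].

[4; 3, 3, 3, 2, 3]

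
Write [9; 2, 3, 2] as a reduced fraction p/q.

Using pₖ = aₖpₖ₋₁ + pₖ₋₂ and qₖ = aₖqₖ₋₁ + qₖ₋₂:
  k=0: a=9, p=9, q=1
  k=1: a=2, p=19, q=2
  k=2: a=3, p=66, q=7
  k=3: a=2, p=151, q=16

151/16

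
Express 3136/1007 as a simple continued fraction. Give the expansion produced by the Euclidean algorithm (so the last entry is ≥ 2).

[3; 8, 1, 3, 9, 3]

3136 = 3·1007 + 115
1007 = 8·115 + 87
115 = 1·87 + 28
87 = 3·28 + 3
28 = 9·3 + 1
3 = 3·1 + 0  (stop)
So 3136/1007 = [3; 8, 1, 3, 9, 3].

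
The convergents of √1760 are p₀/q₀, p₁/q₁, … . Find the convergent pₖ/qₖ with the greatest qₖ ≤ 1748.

√1760 = [41; 1, 19, 1, 82, …] (period length 4).
Convergents:
  p_0/q_0 = 41/1
  p_1/q_1 = 42/1
  p_2/q_2 = 839/20
  p_3/q_3 = 881/21
  p_4/q_4 = 73081/1742
  p_5/q_5 = 73962/1763
q_4 = 1742 ≤ 1748 < 1763 = q_5, so the answer is 73081/1742.

73081/1742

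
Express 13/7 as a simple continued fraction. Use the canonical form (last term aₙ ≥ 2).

[1; 1, 6]

13 = 1*7 + 6
7 = 1*6 + 1
6 = 6*1 + 0  (stop)
So 13/7 = [1; 1, 6].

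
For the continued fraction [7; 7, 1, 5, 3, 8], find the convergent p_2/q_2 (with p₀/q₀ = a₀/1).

Using pₖ = aₖpₖ₋₁ + pₖ₋₂, qₖ = aₖqₖ₋₁ + qₖ₋₂ (with p₋₁=1, p₋₂=0, q₋₁=0, q₋₂=1):
  k=0: a=7, p=7, q=1
  k=1: a=7, p=50, q=7
  k=2: a=1, p=57, q=8

57/8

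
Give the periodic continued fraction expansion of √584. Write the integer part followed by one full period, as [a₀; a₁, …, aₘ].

a₀ = ⌊√584⌋ = 24.

[24; 6, 48]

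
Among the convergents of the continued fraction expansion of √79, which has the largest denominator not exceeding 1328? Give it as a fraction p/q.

11368/1279

√79 = [8; 1, 7, 1, 16, …] (period length 4).
Convergents:
  p_0/q_0 = 8/1
  p_1/q_1 = 9/1
  p_2/q_2 = 71/8
  p_3/q_3 = 80/9
  p_4/q_4 = 1351/152
  p_5/q_5 = 1431/161
  p_6/q_6 = 11368/1279
  p_7/q_7 = 12799/1440
q_6 = 1279 ≤ 1328 < 1440 = q_7, so the answer is 11368/1279.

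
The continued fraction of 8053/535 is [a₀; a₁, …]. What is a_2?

8053 = 15·535 + 28   →  a_0 = 15
535 = 19·28 + 3   →  a_1 = 19
28 = 9·3 + 1   →  a_2 = 9

9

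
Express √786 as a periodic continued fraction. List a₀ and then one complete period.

a₀ = ⌊√786⌋ = 28.
With m₀=0, d₀=1 and mₖ₊₁ = dₖaₖ − mₖ, dₖ₊₁ = (n − mₖ₊₁²)/dₖ, aₖ₊₁ = ⌊(a₀+mₖ₊₁)/dₖ₊₁⌋:
  k=1: m=28, d=2, a=28
  k=2: m=28, d=1, a=56
d=1 and a=2a₀=56 at k=2, so the next step gives (m, d) = (28, 2) again — its k=1 value — and the period has length 2.

[28; 28, 56]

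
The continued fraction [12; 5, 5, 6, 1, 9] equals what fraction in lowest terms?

22483/1844

Fold from the inside: start with 9/1.
  1 + 1/9 = 10/9
  6 + 9/10 = 69/10
  5 + 10/69 = 355/69
  5 + 69/355 = 1844/355
  12 + 355/1844 = 22483/1844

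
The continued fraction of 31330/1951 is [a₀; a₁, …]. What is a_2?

31330 = 16·1951 + 114   →  a_0 = 16
1951 = 17·114 + 13   →  a_1 = 17
114 = 8·13 + 10   →  a_2 = 8

8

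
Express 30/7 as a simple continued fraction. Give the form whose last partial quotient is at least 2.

[4; 3, 2]

30 = 4*7 + 2
7 = 3*2 + 1
2 = 2*1 + 0  (stop)
So 30/7 = [4; 3, 2].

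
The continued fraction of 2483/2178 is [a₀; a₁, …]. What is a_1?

2483 = 1·2178 + 305   →  a_0 = 1
2178 = 7·305 + 43   →  a_1 = 7

7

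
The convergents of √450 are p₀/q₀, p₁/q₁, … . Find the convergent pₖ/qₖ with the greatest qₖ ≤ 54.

√450 = [21; 4, 1, 2, 4, 2, 1, 4, 42, …] (period length 8).
Convergents:
  p_0/q_0 = 21/1
  p_1/q_1 = 85/4
  p_2/q_2 = 106/5
  p_3/q_3 = 297/14
  p_4/q_4 = 1294/61
q_3 = 14 ≤ 54 < 61 = q_4, so the answer is 297/14.

297/14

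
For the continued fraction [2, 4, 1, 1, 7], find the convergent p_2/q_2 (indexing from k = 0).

Using pₖ = aₖpₖ₋₁ + pₖ₋₂, qₖ = aₖqₖ₋₁ + qₖ₋₂ (with p₋₁=1, p₋₂=0, q₋₁=0, q₋₂=1):
  k=0: a=2, p=2, q=1
  k=1: a=4, p=9, q=4
  k=2: a=1, p=11, q=5

11/5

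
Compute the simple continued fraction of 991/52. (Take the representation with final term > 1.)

[19; 17, 3]

991 = 19*52 + 3
52 = 17*3 + 1
3 = 3*1 + 0  (stop)
So 991/52 = [19; 17, 3].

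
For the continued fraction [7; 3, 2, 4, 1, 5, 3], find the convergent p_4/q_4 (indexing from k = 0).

277/38

Using pₖ = aₖpₖ₋₁ + pₖ₋₂, qₖ = aₖqₖ₋₁ + qₖ₋₂ (with p₋₁=1, p₋₂=0, q₋₁=0, q₋₂=1):
  k=0: a=7, p=7, q=1
  k=1: a=3, p=22, q=3
  k=2: a=2, p=51, q=7
  k=3: a=4, p=226, q=31
  k=4: a=1, p=277, q=38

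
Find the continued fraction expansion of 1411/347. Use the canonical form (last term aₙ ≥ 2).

[4; 15, 11, 2]

1411 = 4*347 + 23
347 = 15*23 + 2
23 = 11*2 + 1
2 = 2*1 + 0  (stop)
So 1411/347 = [4; 15, 11, 2].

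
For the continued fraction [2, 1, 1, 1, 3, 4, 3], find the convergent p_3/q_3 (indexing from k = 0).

Using pₖ = aₖpₖ₋₁ + pₖ₋₂, qₖ = aₖqₖ₋₁ + qₖ₋₂ (with p₋₁=1, p₋₂=0, q₋₁=0, q₋₂=1):
  k=0: a=2, p=2, q=1
  k=1: a=1, p=3, q=1
  k=2: a=1, p=5, q=2
  k=3: a=1, p=8, q=3

8/3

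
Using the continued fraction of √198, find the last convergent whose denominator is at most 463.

√198 = [14; 14, 28, …] (period length 2).
Convergents:
  p_0/q_0 = 14/1
  p_1/q_1 = 197/14
  p_2/q_2 = 5530/393
  p_3/q_3 = 77617/5516
q_2 = 393 ≤ 463 < 5516 = q_3, so the answer is 5530/393.

5530/393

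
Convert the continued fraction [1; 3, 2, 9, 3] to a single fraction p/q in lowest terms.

Using pₖ = aₖpₖ₋₁ + pₖ₋₂ and qₖ = aₖqₖ₋₁ + qₖ₋₂:
  k=0: a=1, p=1, q=1
  k=1: a=3, p=4, q=3
  k=2: a=2, p=9, q=7
  k=3: a=9, p=85, q=66
  k=4: a=3, p=264, q=205

264/205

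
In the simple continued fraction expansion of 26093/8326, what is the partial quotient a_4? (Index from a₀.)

26093 = 3·8326 + 1115   →  a_0 = 3
8326 = 7·1115 + 521   →  a_1 = 7
1115 = 2·521 + 73   →  a_2 = 2
521 = 7·73 + 10   →  a_3 = 7
73 = 7·10 + 3   →  a_4 = 7

7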